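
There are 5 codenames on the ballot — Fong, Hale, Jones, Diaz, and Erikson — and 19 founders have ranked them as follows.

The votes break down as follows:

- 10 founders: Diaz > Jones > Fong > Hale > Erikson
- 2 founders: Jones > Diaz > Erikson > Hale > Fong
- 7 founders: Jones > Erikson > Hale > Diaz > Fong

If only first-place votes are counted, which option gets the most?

First-place vote totals:
  Fong: 0
  Hale: 0
  Jones: 9
  Diaz: 10
  Erikson: 0
Diaz has the most first-place votes.

Diaz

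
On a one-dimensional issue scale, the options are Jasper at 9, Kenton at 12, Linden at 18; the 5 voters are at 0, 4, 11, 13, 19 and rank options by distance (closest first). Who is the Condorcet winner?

With single-peaked preferences on a line, the Condorcet winner is the candidate closest to the median voter.
The median voter (position 11) is closest to Kenton at 12.
Check: Kenton vs Jasper — voters closer to Kenton: 3 of 5.

Kenton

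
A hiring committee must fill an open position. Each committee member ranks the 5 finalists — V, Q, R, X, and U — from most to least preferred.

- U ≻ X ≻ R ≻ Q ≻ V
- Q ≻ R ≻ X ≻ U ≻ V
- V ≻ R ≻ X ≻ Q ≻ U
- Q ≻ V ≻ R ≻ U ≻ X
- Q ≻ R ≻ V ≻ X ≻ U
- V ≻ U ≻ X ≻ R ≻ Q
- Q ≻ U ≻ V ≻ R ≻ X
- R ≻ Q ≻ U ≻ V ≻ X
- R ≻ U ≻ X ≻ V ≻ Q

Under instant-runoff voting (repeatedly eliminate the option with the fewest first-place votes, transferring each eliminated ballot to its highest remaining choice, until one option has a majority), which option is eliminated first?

Round 1: Q 4, V 2, R 2, U 1, X 0. X has the fewest and is eliminated.
Round 2: Q 4, V 2, R 2, U 1. U has the fewest and is eliminated.
Round 3: Q 4, R 3, V 2. V has the fewest and is eliminated.
Round 4: R 5, Q 4. R has a majority.

X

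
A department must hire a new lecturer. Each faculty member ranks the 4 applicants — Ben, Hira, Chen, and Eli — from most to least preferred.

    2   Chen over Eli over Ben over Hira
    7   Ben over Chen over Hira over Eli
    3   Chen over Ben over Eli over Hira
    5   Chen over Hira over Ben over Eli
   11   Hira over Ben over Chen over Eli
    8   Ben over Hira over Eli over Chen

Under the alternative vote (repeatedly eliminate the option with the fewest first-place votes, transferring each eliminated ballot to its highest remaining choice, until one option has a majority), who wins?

Ben

Round 1: Ben 15, Hira 11, Chen 10, Eli 0. Eli has the fewest and is eliminated.
Round 2: Ben 15, Hira 11, Chen 10. Chen has the fewest and is eliminated.
Round 3: Ben 20, Hira 16. Ben has a majority.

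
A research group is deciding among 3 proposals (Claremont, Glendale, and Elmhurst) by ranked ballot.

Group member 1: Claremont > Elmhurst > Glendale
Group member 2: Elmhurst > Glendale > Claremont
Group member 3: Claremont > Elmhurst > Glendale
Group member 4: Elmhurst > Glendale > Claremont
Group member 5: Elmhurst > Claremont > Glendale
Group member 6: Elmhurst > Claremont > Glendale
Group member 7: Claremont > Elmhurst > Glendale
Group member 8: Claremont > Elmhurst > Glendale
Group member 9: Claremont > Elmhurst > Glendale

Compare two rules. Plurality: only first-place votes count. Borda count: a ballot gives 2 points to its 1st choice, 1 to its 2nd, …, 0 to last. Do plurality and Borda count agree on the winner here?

No

Plurality first-place counts: Claremont 5, Glendale 0, Elmhurst 4 → Claremont.
Borda totals: Claremont 12, Glendale 2, Elmhurst 13 → Elmhurst.
The two rules disagree: plurality picks Claremont, Borda picks Elmhurst.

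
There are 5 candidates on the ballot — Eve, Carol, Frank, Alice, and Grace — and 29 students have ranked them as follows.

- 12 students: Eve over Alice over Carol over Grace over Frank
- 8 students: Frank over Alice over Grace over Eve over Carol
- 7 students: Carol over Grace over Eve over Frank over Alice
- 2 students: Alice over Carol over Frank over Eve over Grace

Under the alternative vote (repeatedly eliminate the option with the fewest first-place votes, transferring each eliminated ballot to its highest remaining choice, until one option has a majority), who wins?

Round 1: Eve 12, Frank 8, Carol 7, Alice 2, Grace 0. Grace has the fewest and is eliminated.
Round 2: Eve 12, Frank 8, Carol 7, Alice 2. Alice has the fewest and is eliminated.
Round 3: Eve 12, Carol 9, Frank 8. Frank has the fewest and is eliminated.
Round 4: Eve 20, Carol 9. Eve has a majority.

Eve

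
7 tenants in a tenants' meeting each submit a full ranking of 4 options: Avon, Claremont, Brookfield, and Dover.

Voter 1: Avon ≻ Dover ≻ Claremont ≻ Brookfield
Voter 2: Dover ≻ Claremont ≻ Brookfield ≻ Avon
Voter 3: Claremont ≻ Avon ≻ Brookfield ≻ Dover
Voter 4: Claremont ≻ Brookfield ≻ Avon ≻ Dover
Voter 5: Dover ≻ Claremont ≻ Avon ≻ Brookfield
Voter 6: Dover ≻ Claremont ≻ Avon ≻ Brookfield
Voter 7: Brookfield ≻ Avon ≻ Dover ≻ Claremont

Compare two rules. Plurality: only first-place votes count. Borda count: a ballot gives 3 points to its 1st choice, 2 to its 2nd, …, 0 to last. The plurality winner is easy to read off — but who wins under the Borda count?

Claremont

Plurality first-place counts: Avon 1, Claremont 2, Brookfield 1, Dover 3 → Dover.
Borda totals: Avon 10, Claremont 13, Brookfield 7, Dover 12 → Claremont.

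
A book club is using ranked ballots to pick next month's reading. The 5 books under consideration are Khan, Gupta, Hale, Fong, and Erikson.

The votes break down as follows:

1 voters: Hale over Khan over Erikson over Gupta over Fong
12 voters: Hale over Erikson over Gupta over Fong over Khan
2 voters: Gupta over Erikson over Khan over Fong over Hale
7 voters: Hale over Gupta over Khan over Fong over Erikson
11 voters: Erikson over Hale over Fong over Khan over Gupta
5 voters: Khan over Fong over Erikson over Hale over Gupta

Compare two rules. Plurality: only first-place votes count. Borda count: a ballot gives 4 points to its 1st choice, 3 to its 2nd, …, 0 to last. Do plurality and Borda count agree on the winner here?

Yes

Plurality first-place counts: Khan 5, Gupta 2, Hale 20, Fong 0, Erikson 11 → Hale.
Borda totals: Khan 52, Gupta 54, Hale 118, Fong 58, Erikson 98 → Hale.
The two rules agree on Hale.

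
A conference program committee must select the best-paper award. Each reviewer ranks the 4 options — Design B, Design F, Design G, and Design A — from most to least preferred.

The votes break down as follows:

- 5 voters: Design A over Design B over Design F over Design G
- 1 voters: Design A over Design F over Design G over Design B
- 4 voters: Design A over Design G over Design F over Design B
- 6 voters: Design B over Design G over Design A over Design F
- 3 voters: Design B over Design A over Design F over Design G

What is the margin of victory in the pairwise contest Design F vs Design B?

Ballots ranking Design F above Design B: 1+4 = 5.
Ballots ranking Design B above Design F: 5+6+3 = 14.
Design B wins 14–5, a margin of 9.

9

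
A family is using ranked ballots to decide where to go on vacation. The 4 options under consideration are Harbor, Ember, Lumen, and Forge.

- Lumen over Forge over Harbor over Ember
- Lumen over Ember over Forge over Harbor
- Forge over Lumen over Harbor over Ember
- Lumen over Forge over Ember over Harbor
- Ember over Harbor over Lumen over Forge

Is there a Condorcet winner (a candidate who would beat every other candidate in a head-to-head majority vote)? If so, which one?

Head-to-head results (5 voters total):
Harbor vs Ember: Ember wins 3–2.
Harbor vs Lumen: Lumen wins 4–1.
Harbor vs Forge: Forge wins 4–1.
Ember vs Lumen: Lumen wins 4–1.
Ember vs Forge: Forge wins 3–2.
Lumen vs Forge: Lumen wins 4–1.
Lumen beats each rival — Harbor (4–1), Ember (4–1), Forge (4–1) — so Lumen is the Condorcet winner.

Lumen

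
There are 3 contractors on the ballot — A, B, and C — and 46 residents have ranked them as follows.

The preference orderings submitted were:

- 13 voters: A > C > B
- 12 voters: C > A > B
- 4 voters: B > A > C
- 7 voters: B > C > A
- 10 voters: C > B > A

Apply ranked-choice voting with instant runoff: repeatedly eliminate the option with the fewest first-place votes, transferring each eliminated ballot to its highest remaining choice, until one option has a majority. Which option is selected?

Round 1: C 22, A 13, B 11. B has the fewest and is eliminated.
Round 2: C 29, A 17. C has a majority.

C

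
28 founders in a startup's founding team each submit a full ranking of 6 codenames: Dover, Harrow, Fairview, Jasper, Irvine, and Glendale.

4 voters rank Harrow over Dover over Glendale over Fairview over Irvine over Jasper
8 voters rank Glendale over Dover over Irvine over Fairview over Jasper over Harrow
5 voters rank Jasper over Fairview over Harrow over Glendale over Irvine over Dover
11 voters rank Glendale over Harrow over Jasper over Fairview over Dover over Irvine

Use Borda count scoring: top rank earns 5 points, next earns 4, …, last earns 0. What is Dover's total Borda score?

Borda scores:
  Dover: 4·4 + 8·4 + 5·0 + 11·1 = 59
  Harrow: 4·5 + 8·0 + 5·3 + 11·4 = 79
  Fairview: 4·2 + 8·2 + 5·4 + 11·2 = 66
  Jasper: 4·0 + 8·1 + 5·5 + 11·3 = 66
  Irvine: 4·1 + 8·3 + 5·1 + 11·0 = 33
  Glendale: 4·3 + 8·5 + 5·2 + 11·5 = 117

59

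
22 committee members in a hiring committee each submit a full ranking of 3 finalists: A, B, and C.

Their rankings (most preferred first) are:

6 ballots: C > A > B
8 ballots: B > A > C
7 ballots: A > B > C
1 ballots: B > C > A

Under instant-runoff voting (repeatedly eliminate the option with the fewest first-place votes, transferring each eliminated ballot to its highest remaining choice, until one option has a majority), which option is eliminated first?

C

Round 1: B 9, A 7, C 6. C has the fewest and is eliminated.
Round 2: A 13, B 9. A has a majority.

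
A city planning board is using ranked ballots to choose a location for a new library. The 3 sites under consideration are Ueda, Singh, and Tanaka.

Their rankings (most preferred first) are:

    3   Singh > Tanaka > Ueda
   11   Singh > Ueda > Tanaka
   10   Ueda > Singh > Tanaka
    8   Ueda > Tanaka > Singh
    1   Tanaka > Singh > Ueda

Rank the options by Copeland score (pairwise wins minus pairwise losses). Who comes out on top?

Pairwise results:
  Ueda vs Singh: Ueda wins 18–15.
  Ueda vs Tanaka: Ueda wins 29–4.
  Singh vs Tanaka: Singh wins 24–9.
Copeland scores (wins − losses):
  Ueda: 2 − 0 = 2
  Singh: 1 − 1 = 0
  Tanaka: 0 − 2 = -2
Ueda has the best Copeland score.

Ueda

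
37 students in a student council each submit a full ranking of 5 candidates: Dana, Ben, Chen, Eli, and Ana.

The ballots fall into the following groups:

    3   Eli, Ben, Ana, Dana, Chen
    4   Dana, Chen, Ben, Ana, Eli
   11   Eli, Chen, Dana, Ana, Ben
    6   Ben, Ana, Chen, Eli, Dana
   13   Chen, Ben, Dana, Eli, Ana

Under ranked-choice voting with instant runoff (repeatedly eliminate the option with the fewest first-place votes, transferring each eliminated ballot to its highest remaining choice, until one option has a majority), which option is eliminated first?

Ana

Round 1: Eli 14, Chen 13, Ben 6, Dana 4, Ana 0. Ana has the fewest and is eliminated.
Round 2: Eli 14, Chen 13, Ben 6, Dana 4. Dana has the fewest and is eliminated.
Round 3: Chen 17, Eli 14, Ben 6. Ben has the fewest and is eliminated.
Round 4: Chen 23, Eli 14. Chen has a majority.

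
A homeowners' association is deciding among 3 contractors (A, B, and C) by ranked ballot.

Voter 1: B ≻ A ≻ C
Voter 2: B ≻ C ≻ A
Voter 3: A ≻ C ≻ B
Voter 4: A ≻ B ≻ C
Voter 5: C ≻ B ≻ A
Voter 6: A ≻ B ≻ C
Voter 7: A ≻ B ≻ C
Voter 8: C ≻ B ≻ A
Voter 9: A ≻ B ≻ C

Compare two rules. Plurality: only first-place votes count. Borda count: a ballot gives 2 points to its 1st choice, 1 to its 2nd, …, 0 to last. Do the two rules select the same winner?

Yes

Plurality first-place counts: A 5, B 2, C 2 → A.
Borda totals: A 11, B 10, C 6 → A.
The two rules agree on A.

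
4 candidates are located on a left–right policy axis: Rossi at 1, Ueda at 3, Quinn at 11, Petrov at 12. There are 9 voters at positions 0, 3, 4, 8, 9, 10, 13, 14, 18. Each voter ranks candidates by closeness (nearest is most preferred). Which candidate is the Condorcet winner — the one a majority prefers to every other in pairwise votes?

With single-peaked preferences on a line, the Condorcet winner is the candidate closest to the median voter.
The median voter (position 9) is closest to Quinn at 11.
Check: Quinn vs Rossi — voters closer to Quinn: 6 of 9.

Quinn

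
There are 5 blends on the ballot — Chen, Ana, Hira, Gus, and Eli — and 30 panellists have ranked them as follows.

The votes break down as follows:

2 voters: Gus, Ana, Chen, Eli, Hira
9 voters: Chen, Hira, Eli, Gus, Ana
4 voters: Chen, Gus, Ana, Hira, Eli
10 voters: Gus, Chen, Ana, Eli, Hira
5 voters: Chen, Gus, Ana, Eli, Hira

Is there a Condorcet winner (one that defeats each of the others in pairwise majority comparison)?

Head-to-head results (30 voters total):
Chen vs Ana: Chen wins 28–2.
Chen vs Hira: Chen wins 30–0.
Chen vs Gus: Chen wins 18–12.
Chen vs Eli: Chen wins 30–0.
Ana vs Hira: Ana wins 21–9.
Ana vs Gus: Gus wins 30–0.
Ana vs Eli: Ana wins 21–9.
Hira vs Gus: Gus wins 21–9.
Hira vs Eli: Eli wins 17–13.
Gus vs Eli: Gus wins 21–9.
Chen beats each rival — Ana (28–2), Hira (30–0), Gus (18–12), Eli (30–0) — so Chen is the Condorcet winner.

Yes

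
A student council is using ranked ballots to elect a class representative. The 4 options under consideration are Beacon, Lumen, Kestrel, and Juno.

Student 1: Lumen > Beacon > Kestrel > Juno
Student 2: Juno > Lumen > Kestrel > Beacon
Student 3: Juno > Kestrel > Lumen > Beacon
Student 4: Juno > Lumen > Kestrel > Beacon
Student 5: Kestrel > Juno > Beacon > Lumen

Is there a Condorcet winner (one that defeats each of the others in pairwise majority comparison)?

Head-to-head results (5 voters total):
Beacon vs Lumen: Lumen wins 4–1.
Beacon vs Kestrel: Kestrel wins 4–1.
Beacon vs Juno: Juno wins 4–1.
Lumen vs Kestrel: Lumen wins 3–2.
Lumen vs Juno: Juno wins 4–1.
Kestrel vs Juno: Juno wins 3–2.
Juno beats each rival — Beacon (4–1), Lumen (4–1), Kestrel (3–2) — so Juno is the Condorcet winner.

Yes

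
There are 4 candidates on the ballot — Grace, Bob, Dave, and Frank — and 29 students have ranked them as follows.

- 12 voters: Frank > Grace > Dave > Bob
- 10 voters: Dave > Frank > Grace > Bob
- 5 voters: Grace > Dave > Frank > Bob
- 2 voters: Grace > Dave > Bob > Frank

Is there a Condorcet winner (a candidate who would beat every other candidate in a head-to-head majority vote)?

No

Head-to-head results (29 voters total):
Grace vs Bob: Grace wins 29–0.
Grace vs Dave: Grace wins 19–10.
Grace vs Frank: Frank wins 22–7.
Bob vs Dave: Dave wins 29–0.
Bob vs Frank: Frank wins 27–2.
Dave vs Frank: Dave wins 17–12.
No candidate beats all others: Grace beats Dave beats Frank beats Grace, a majority cycle.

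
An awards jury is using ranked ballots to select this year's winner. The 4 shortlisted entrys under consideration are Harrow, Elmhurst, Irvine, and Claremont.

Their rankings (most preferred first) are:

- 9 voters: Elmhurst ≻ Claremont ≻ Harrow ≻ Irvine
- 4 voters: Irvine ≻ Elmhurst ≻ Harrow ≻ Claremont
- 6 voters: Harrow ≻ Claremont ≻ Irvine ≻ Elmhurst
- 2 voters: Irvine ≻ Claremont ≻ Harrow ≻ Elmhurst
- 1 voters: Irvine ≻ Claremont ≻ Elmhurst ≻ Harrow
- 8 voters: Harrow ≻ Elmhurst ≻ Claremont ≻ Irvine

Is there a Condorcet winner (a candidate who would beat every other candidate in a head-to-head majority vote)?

Head-to-head results (30 voters total):
Harrow vs Elmhurst: Harrow wins 16–14.
Harrow vs Irvine: Harrow wins 23–7.
Harrow vs Claremont: Harrow wins 18–12.
Elmhurst vs Irvine: Elmhurst wins 17–13.
Elmhurst vs Claremont: Elmhurst wins 21–9.
Irvine vs Claremont: Claremont wins 23–7.
Harrow beats each rival — Elmhurst (16–14), Irvine (23–7), Claremont (18–12) — so Harrow is the Condorcet winner.

Yes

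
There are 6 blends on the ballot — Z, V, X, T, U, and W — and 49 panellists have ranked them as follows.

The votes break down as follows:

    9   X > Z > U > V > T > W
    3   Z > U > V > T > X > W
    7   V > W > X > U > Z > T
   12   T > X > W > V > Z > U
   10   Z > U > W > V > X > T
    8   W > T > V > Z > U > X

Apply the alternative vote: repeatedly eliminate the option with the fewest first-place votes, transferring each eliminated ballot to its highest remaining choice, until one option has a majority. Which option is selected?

Round 1: Z 13, T 12, X 9, W 8, V 7, U 0. U has the fewest and is eliminated.
Round 2: Z 13, T 12, X 9, W 8, V 7. V has the fewest and is eliminated.
Round 3: W 15, Z 13, T 12, X 9. X has the fewest and is eliminated.
Round 4: Z 22, W 15, T 12. T has the fewest and is eliminated.
Round 5: W 27, Z 22. W has a majority.

W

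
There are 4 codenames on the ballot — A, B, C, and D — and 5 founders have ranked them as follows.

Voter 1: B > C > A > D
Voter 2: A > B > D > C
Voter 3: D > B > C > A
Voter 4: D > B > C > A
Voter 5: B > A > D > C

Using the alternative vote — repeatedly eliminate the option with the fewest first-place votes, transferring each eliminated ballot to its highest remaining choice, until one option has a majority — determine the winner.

Round 1: B 2, D 2, A 1, C 0. C has the fewest and is eliminated.
Round 2: B 2, D 2, A 1. A has the fewest and is eliminated.
Round 3: B 3, D 2. B has a majority.

B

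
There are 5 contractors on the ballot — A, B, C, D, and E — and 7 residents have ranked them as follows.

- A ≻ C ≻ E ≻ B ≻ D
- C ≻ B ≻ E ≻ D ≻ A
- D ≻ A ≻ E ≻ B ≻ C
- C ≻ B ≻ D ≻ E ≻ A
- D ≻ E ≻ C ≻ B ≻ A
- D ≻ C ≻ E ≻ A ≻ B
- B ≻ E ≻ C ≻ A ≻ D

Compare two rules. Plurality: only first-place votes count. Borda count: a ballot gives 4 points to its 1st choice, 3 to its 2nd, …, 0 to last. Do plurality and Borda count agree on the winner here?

No

Plurality first-place counts: A 1, B 1, C 2, D 3, E 0 → D.
Borda totals: A 9, B 13, C 18, D 15, E 15 → C.
The two rules disagree: plurality picks D, Borda picks C.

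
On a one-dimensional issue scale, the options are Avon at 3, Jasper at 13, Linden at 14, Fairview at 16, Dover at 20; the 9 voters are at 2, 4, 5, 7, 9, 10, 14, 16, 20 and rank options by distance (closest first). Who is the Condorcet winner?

With single-peaked preferences on a line, the Condorcet winner is the candidate closest to the median voter.
The median voter (position 9) is closest to Jasper at 13.
Check: Jasper vs Dover — voters closer to Jasper: 8 of 9.

Jasper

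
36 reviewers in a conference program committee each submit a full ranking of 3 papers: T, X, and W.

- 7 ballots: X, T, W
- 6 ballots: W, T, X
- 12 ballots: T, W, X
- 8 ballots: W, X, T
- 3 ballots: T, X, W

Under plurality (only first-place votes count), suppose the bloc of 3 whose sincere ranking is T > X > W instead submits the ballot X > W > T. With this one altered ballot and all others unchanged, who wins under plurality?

First-place totals with the altered ballot: T 12, X 10, W 14.
The switch changes the winner from T to W.

W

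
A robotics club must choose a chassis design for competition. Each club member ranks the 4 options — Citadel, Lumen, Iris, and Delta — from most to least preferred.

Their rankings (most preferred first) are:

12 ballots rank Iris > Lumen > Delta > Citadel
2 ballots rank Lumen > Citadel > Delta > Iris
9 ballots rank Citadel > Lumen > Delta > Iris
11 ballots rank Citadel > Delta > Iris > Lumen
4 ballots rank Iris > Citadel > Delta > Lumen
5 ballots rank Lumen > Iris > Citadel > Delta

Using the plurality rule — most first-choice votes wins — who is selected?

Citadel

First-place vote totals:
  Citadel: 20
  Lumen: 7
  Iris: 16
  Delta: 0
Citadel has the most first-place votes.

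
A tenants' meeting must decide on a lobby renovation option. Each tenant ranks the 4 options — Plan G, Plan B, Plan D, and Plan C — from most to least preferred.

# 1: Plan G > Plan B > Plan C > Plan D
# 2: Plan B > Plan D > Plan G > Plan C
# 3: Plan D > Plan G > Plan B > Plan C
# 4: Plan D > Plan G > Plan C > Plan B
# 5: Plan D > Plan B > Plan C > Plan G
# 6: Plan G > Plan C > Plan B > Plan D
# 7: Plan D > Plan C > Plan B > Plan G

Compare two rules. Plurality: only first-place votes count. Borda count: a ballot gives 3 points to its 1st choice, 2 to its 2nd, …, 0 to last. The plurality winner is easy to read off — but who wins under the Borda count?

Plurality first-place counts: Plan G 2, Plan B 1, Plan D 4, Plan C 0 → Plan D.
Borda totals: Plan G 11, Plan B 10, Plan D 14, Plan C 7 → Plan D.

Plan D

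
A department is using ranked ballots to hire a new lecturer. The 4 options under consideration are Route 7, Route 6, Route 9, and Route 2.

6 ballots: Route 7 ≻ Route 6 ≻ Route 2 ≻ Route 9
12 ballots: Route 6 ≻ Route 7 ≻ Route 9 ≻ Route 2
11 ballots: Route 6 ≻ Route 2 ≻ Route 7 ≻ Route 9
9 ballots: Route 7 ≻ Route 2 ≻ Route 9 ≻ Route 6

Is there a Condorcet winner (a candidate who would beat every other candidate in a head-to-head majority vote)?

Head-to-head results (38 voters total):
Route 7 vs Route 6: Route 6 wins 23–15.
Route 7 vs Route 9: Route 7 wins 38–0.
Route 7 vs Route 2: Route 7 wins 27–11.
Route 6 vs Route 9: Route 6 wins 29–9.
Route 6 vs Route 2: Route 6 wins 29–9.
Route 9 vs Route 2: Route 2 wins 26–12.
Route 6 beats each rival — Route 7 (23–15), Route 9 (29–9), Route 2 (29–9) — so Route 6 is the Condorcet winner.

Yes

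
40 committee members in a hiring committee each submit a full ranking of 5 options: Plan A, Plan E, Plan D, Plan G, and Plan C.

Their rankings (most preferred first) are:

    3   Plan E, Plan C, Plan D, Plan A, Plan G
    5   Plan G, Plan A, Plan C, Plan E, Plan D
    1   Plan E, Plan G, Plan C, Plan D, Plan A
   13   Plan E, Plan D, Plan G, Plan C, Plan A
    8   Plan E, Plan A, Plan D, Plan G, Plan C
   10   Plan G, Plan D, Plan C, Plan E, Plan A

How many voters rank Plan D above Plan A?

Ballots ranking Plan D above Plan A: 3+1+13+10 = 27.
Ballots ranking Plan A above Plan D: 5+8 = 13.
So 27 of 40 voters prefer Plan D to Plan A.

27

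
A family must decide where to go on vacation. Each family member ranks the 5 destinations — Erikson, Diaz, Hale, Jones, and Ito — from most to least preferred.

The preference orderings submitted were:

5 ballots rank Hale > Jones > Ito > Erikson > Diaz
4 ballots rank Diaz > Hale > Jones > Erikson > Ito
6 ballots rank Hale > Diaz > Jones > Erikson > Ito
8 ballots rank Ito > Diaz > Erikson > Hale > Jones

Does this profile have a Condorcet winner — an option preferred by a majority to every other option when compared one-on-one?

No

Head-to-head results (23 voters total):
Erikson vs Diaz: Diaz wins 18–5.
Erikson vs Hale: Hale wins 15–8.
Erikson vs Jones: Jones wins 15–8.
Erikson vs Ito: Ito wins 13–10.
Diaz vs Hale: Diaz wins 12–11.
Diaz vs Jones: Diaz wins 18–5.
Diaz vs Ito: Ito wins 13–10.
Hale vs Jones: Hale wins 23–0.
Hale vs Ito: Hale wins 15–8.
Jones vs Ito: Jones wins 15–8.
No candidate beats all others: Diaz beats Hale beats Ito beats Diaz, a majority cycle.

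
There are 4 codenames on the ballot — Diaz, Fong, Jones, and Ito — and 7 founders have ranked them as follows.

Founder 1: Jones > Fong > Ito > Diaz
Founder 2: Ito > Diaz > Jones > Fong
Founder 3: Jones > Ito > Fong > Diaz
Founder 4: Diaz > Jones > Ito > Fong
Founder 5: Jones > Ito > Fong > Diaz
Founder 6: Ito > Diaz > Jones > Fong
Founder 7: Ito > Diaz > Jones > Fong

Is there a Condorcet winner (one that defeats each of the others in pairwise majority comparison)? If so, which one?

Head-to-head results (7 voters total):
Diaz vs Fong: Diaz wins 4–3.
Diaz vs Jones: Diaz wins 4–3.
Diaz vs Ito: Ito wins 6–1.
Fong vs Jones: Jones wins 7–0.
Fong vs Ito: Ito wins 6–1.
Jones vs Ito: Jones wins 4–3.
No candidate beats all others: Diaz beats Jones beats Ito beats Diaz, a majority cycle.

None — there is no Condorcet winner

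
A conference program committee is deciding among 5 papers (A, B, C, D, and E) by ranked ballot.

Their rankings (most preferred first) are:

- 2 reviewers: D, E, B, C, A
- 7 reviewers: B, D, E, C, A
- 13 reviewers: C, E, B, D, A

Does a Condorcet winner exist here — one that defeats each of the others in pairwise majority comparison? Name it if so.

C

Head-to-head results (22 voters total):
A vs B: B wins 22–0.
A vs C: C wins 22–0.
A vs D: D wins 22–0.
A vs E: E wins 22–0.
B vs C: C wins 13–9.
B vs D: B wins 20–2.
B vs E: E wins 15–7.
C vs D: C wins 13–9.
C vs E: C wins 13–9.
D vs E: E wins 13–9.
C beats each rival — A (22–0), B (13–9), D (13–9), E (13–9) — so C is the Condorcet winner.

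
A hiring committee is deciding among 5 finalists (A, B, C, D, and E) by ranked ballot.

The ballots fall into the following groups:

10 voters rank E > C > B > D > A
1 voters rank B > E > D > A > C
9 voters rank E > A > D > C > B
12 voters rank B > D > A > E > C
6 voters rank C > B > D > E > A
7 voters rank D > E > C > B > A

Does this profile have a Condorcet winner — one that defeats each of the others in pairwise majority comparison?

Head-to-head results (45 voters total):
A vs B: B wins 36–9.
A vs C: C wins 23–22.
A vs D: D wins 36–9.
A vs E: E wins 33–12.
B vs C: C wins 32–13.
B vs D: B wins 29–16.
B vs E: E wins 26–19.
C vs D: D wins 29–16.
C vs E: E wins 39–6.
D vs E: D wins 25–20.
No candidate beats all others: B beats D beats C beats B, a majority cycle.

No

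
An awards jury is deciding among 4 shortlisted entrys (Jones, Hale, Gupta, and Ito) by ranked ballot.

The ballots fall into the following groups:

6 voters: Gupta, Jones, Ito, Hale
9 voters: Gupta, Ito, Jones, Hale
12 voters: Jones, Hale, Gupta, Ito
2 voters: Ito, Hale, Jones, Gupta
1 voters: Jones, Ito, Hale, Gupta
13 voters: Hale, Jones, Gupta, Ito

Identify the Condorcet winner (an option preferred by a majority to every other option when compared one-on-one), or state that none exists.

Head-to-head results (43 voters total):
Jones vs Hale: Jones wins 28–15.
Jones vs Gupta: Jones wins 28–15.
Jones vs Ito: Jones wins 32–11.
Hale vs Gupta: Hale wins 28–15.
Hale vs Ito: Hale wins 25–18.
Gupta vs Ito: Gupta wins 40–3.
Jones beats each rival — Hale (28–15), Gupta (28–15), Ito (32–11) — so Jones is the Condorcet winner.

Jones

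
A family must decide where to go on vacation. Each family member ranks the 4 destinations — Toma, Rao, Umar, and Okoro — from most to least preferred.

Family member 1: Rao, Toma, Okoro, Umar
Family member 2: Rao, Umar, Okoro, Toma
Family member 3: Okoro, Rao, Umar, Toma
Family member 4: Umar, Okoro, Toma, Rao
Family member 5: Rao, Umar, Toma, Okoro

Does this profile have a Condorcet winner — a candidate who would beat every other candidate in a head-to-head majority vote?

Yes

Head-to-head results (5 voters total):
Toma vs Rao: Rao wins 4–1.
Toma vs Umar: Umar wins 4–1.
Toma vs Okoro: Okoro wins 3–2.
Rao vs Umar: Rao wins 4–1.
Rao vs Okoro: Rao wins 3–2.
Umar vs Okoro: Umar wins 3–2.
Rao beats each rival — Toma (4–1), Umar (4–1), Okoro (3–2) — so Rao is the Condorcet winner.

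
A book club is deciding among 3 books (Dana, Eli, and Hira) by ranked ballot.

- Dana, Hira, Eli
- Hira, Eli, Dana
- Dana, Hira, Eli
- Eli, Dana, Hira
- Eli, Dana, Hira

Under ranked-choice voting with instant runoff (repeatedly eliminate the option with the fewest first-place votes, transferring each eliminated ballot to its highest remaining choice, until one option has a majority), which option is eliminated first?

Round 1: Dana 2, Eli 2, Hira 1. Hira has the fewest and is eliminated.
Round 2: Eli 3, Dana 2. Eli has a majority.

Hira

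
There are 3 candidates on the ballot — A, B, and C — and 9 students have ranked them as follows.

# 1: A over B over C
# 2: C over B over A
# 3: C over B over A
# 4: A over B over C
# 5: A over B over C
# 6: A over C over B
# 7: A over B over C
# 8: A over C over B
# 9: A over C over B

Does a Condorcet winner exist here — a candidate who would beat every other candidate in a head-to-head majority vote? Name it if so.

Head-to-head results (9 voters total):
A vs B: A wins 7–2.
A vs C: A wins 7–2.
B vs C: C wins 5–4.
A beats each rival — B (7–2), C (7–2) — so A is the Condorcet winner.

A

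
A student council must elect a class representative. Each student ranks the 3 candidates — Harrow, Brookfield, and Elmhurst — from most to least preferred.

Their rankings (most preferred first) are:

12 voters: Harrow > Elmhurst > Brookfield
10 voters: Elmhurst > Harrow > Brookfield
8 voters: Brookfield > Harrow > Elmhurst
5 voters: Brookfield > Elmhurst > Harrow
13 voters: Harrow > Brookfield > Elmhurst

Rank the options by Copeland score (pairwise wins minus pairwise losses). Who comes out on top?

Pairwise results:
  Harrow vs Brookfield: Harrow wins 35–13.
  Harrow vs Elmhurst: Harrow wins 33–15.
  Brookfield vs Elmhurst: Brookfield wins 26–22.
Copeland scores (wins − losses):
  Harrow: 2 − 0 = 2
  Brookfield: 1 − 1 = 0
  Elmhurst: 0 − 2 = -2
Harrow has the best Copeland score.

Harrow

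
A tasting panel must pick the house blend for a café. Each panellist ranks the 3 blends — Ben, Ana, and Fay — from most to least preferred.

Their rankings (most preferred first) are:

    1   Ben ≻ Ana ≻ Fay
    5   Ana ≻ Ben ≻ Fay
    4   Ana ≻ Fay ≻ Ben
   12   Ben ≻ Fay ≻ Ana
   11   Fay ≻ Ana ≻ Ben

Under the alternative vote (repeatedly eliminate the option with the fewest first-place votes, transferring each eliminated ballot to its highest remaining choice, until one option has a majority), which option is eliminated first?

Ana

Round 1: Ben 13, Fay 11, Ana 9. Ana has the fewest and is eliminated.
Round 2: Ben 18, Fay 15. Ben has a majority.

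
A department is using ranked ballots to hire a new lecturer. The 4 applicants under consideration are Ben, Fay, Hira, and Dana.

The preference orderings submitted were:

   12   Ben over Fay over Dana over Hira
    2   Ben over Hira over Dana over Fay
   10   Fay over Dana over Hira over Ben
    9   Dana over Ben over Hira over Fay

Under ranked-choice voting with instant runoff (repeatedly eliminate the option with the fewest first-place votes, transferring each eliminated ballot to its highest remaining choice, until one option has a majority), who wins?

Round 1: Ben 14, Fay 10, Dana 9, Hira 0. Hira has the fewest and is eliminated.
Round 2: Ben 14, Fay 10, Dana 9. Dana has the fewest and is eliminated.
Round 3: Ben 23, Fay 10. Ben has a majority.

Ben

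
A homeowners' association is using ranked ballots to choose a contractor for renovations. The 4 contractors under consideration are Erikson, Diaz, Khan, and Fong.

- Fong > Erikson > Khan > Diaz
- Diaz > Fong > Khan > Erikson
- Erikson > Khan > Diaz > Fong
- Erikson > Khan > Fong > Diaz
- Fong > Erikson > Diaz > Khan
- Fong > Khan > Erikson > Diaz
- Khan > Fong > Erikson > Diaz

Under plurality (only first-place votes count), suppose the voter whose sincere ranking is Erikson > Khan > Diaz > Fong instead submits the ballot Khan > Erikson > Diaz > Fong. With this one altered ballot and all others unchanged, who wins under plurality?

Fong

First-place totals with the altered ballot: Erikson 1, Diaz 1, Khan 2, Fong 3.
The winner is unchanged: still Fong.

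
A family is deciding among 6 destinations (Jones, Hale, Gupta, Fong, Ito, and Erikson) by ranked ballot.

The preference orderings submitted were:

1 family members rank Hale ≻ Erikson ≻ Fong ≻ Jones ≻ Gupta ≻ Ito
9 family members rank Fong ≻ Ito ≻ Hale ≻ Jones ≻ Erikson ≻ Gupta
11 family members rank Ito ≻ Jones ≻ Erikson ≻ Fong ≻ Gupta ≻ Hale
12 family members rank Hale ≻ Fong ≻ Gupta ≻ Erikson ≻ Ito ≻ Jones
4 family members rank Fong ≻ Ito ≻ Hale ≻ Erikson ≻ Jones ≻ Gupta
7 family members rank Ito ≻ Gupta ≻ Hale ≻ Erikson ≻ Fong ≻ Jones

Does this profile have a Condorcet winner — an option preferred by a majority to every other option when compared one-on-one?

Head-to-head results (44 voters total):
Jones vs Hale: Hale wins 33–11.
Jones vs Gupta: Jones wins 25–19.
Jones vs Fong: Fong wins 33–11.
Jones vs Ito: Ito wins 43–1.
Jones vs Erikson: Erikson wins 24–20.
Hale vs Gupta: Hale wins 26–18.
Hale vs Fong: Fong wins 24–20.
Hale vs Ito: Ito wins 31–13.
Hale vs Erikson: Hale wins 33–11.
Gupta vs Fong: Fong wins 37–7.
Gupta vs Ito: Ito wins 31–13.
Gupta vs Erikson: Erikson wins 25–19.
Fong vs Ito: Fong wins 26–18.
Fong vs Erikson: Fong wins 25–19.
Ito vs Erikson: Ito wins 31–13.
Fong beats each rival — Jones (33–11), Hale (24–20), Gupta (37–7), Ito (26–18), Erikson (25–19) — so Fong is the Condorcet winner.

Yes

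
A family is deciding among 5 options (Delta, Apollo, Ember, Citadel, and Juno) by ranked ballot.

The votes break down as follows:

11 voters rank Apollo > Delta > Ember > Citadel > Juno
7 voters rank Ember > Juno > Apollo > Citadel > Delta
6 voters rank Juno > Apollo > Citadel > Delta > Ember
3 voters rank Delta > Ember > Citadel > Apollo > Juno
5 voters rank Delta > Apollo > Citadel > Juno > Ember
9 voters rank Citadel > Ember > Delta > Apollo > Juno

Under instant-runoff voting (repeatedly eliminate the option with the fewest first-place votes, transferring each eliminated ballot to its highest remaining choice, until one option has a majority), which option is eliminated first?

Round 1: Apollo 11, Citadel 9, Delta 8, Ember 7, Juno 6. Juno has the fewest and is eliminated.
Round 2: Apollo 17, Citadel 9, Delta 8, Ember 7. Ember has the fewest and is eliminated.
Round 3: Apollo 24, Citadel 9, Delta 8. Apollo has a majority.

Juno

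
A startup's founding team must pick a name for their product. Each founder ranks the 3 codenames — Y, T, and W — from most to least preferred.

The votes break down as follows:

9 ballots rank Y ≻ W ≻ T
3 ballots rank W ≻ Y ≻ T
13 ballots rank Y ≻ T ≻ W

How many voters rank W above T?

Ballots ranking W above T: 9+3 = 12.
Ballots ranking T above W: 13.
So 12 of 25 voters prefer W to T.

12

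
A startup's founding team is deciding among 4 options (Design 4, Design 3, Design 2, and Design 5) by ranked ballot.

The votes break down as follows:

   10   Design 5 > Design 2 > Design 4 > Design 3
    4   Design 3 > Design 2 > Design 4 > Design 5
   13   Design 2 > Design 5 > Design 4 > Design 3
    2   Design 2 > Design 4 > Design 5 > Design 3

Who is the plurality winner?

First-place vote totals:
  Design 4: 0
  Design 3: 4
  Design 2: 15
  Design 5: 10
Design 2 has the most first-place votes.

Design 2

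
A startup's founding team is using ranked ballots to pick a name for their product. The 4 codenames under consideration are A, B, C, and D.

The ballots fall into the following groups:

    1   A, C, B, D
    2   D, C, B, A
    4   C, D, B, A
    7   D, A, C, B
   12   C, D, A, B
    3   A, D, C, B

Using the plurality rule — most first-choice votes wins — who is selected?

First-place vote totals:
  A: 4
  B: 0
  C: 16
  D: 9
C has the most first-place votes.

C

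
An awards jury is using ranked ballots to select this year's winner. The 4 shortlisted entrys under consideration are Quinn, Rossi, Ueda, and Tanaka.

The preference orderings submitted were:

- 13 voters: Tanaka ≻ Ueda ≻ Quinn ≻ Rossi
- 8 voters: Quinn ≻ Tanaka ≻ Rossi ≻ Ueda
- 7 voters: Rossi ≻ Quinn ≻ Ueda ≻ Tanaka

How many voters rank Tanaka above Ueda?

21

Ballots ranking Tanaka above Ueda: 13+8 = 21.
Ballots ranking Ueda above Tanaka: 7.
So 21 of 28 voters prefer Tanaka to Ueda.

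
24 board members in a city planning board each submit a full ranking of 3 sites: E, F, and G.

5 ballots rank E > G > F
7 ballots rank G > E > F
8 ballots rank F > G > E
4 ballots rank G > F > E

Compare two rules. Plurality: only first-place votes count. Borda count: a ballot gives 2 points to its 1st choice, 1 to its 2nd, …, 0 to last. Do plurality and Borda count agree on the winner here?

Plurality first-place counts: E 5, F 8, G 11 → G.
Borda totals: E 17, F 20, G 35 → G.
The two rules agree on G.

Yes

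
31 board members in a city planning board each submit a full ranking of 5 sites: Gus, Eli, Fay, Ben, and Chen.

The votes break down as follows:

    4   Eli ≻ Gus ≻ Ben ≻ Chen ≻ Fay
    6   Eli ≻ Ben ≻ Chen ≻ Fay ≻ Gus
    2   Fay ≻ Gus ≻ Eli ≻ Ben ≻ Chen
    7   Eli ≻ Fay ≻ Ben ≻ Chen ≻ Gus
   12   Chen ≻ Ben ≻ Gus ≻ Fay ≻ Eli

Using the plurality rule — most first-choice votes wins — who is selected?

Eli

First-place vote totals:
  Gus: 0
  Eli: 17
  Fay: 2
  Ben: 0
  Chen: 12
Eli has the most first-place votes.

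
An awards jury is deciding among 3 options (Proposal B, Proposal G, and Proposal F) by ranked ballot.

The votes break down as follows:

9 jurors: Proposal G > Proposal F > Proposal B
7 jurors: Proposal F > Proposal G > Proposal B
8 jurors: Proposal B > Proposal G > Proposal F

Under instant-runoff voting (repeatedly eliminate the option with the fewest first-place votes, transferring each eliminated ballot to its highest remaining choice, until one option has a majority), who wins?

Round 1: Proposal G 9, Proposal B 8, Proposal F 7. Proposal F has the fewest and is eliminated.
Round 2: Proposal G 16, Proposal B 8. Proposal G has a majority.

Proposal G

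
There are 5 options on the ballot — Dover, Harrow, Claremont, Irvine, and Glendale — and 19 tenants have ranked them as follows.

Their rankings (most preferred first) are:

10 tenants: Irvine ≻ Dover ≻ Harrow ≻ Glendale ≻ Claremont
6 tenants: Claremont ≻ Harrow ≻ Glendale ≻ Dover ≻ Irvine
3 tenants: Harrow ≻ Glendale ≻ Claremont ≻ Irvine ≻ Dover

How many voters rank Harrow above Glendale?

Ballots ranking Harrow above Glendale: 10+6+3 = 19.
Ballots ranking Glendale above Harrow: 0.
So 19 of 19 voters prefer Harrow to Glendale.

19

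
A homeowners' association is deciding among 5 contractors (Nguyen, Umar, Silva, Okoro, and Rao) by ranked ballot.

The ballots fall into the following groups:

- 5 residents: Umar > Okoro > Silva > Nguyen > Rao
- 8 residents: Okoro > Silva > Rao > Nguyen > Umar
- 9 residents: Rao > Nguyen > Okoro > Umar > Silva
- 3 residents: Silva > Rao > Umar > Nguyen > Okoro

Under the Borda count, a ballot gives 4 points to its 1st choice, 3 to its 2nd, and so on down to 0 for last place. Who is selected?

Okoro

Borda scores:
  Nguyen: 5·1 + 8·1 + 9·3 + 3·1 = 43
  Umar: 5·4 + 8·0 + 9·1 + 3·2 = 35
  Silva: 5·2 + 8·3 + 9·0 + 3·4 = 46
  Okoro: 5·3 + 8·4 + 9·2 + 3·0 = 65
  Rao: 5·0 + 8·2 + 9·4 + 3·3 = 61
Okoro has the highest total.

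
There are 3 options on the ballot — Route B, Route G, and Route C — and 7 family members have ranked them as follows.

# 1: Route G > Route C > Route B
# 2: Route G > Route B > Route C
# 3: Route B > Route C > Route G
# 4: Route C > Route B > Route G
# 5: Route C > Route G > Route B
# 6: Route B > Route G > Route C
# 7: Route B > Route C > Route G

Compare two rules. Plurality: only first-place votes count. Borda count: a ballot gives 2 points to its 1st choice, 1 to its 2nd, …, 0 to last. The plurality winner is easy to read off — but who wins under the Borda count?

Plurality first-place counts: Route B 3, Route G 2, Route C 2 → Route B.
Borda totals: Route B 8, Route G 6, Route C 7 → Route B.

Route B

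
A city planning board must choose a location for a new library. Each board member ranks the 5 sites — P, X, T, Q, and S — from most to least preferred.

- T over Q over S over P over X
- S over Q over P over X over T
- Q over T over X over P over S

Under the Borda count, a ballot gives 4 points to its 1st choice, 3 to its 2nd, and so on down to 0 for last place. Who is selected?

Q

Borda scores:
  P: 1 + 2 + 1 = 4
  X: 0 + 1 + 2 = 3
  T: 4 + 0 + 3 = 7
  Q: 3 + 3 + 4 = 10
  S: 2 + 4 + 0 = 6
Q has the highest total.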